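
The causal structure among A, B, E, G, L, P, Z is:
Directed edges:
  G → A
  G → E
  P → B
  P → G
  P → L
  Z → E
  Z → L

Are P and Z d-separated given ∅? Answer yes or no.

Bayes-Ball from P | ∅ reaches {A,B,E,G,L}.
Z ∉ reach(P|∅) ⇒ P ⊥ Z | ∅.

Yes — P ⊥ Z | ∅.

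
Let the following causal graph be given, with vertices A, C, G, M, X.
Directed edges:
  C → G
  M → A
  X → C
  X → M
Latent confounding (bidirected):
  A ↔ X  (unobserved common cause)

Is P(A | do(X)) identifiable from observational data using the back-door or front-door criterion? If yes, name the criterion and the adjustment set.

P(A|do(X)): frontdoor, adjust for {M}.

desc(X)\{X}={A,C,G,M}; candidates ⊆ {—}.
X↔A: latent back-door arc(s) into X.
size 0: {}; under {} X still reaches {A} ∋ A.
X↔A cannot be blocked by any observed set — no back-door set.
{M}: (i) intercepts every directed X→A path; (ii) no back-door X→{M}; (iii) {X} blocks every back-door {M}→A. Front-door holds.
P(A|do(X)) = Σ_{M} P(M|X) Σ_{X'} P(A|M,X')P(X').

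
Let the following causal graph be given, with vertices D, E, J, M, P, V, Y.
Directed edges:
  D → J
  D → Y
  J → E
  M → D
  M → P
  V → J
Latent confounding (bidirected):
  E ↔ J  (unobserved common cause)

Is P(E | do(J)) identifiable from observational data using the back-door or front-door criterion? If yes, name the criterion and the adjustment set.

P(E|do(J)): not identifiable (no BD/FD set).

desc(J)\{J}={E}; candidates ⊆ {D,M,P,V,Y}.
J↔E: latent back-door arc(s) into J.
size 0: {}; under {} J still reaches {D,E,M,P,V,Y} ∋ E.
size 1: {D}, {M}, {P} …(+2); under {D} J still reaches {E,V} ∋ E.
size 2: {D,M}, {D,P}, {D,V} …(+7); under {D,M} J still reaches {E,V} ∋ E.
J↔E cannot be blocked by any observed set — no back-door set.
No mediator lies on a directed J→…→E path.
Neither criterion identifies P(E|do(J)) in this graph.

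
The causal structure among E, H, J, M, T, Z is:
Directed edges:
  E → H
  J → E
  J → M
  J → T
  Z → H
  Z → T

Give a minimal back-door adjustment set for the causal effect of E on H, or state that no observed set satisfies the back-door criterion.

desc(E)\{E}={H}; candidates ⊆ {J,M,T,Z}.
∅: E⊥H given ∅ in G with E→· removed — back-door holds.

E→H: minimal back-door set ∅.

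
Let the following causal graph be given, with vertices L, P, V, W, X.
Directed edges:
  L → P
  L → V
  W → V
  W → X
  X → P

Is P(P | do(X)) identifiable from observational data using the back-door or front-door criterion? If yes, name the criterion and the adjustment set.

desc(X)\{X}={P}; candidates ⊆ {L,V,W}.
∅: X⊥P given ∅ in G with X→· removed — back-door holds.
P(P|do(X)) = P(P|X) — no adjustment needed.

P(P|do(X)): backdoor, adjust for ∅.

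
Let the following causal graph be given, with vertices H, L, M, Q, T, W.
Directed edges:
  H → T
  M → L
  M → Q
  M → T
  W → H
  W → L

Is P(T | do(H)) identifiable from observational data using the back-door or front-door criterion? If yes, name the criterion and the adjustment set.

desc(H)\{H}={T}; candidates ⊆ {L,M,Q,W}.
∅: H⊥T given ∅ in G with H→· removed — back-door holds.
P(T|do(H)) = P(T|H) — no adjustment needed.

P(T|do(H)): backdoor, adjust for ∅.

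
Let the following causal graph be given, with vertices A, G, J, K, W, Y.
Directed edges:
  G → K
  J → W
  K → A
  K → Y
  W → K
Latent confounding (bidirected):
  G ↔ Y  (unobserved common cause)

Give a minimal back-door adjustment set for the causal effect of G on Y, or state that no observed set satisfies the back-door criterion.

G→Y: no observed back-door set.

desc(G)\{G}={A,K,Y}; candidates ⊆ {J,W}.
G↔Y: latent back-door arc(s) into G.
size 0: {}; under {} G still reaches {Y} ∋ Y.
size 1: {J}, {W}; under {J} G still reaches {Y} ∋ Y.
size 2: {J,W}; under {J,W} G still reaches {Y} ∋ Y.
G↔Y cannot be blocked by any observed set — no back-door set.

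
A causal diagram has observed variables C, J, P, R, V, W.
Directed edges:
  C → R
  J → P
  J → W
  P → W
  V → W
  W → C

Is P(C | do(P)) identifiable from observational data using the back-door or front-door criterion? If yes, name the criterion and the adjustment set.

P(C|do(P)): backdoor, adjust for {J}.

desc(P)\{P}={C,R,W}; candidates ⊆ {J,V}.
size 0: {}; under {} P still reaches {C,J,R,W} ∋ C.
{J}: P⊥C given {J} in G with P→· removed — back-door holds.
P(C|do(P)) = Σ_{J} P(C|P,J)·P(J).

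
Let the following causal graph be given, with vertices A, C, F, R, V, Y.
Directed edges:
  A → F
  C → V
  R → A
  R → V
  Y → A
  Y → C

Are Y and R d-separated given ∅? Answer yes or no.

Bayes-Ball from Y | ∅ reaches {A,C,F,V}.
R ∉ reach(Y|∅) ⇒ Y ⊥ R | ∅.

Yes — Y ⊥ R | ∅.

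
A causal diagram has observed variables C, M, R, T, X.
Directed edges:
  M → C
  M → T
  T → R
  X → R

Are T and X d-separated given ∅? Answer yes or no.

Yes — T ⊥ X | ∅.

Bayes-Ball from T | ∅ reaches {C,M,R}.
X ∉ reach(T|∅) ⇒ T ⊥ X | ∅.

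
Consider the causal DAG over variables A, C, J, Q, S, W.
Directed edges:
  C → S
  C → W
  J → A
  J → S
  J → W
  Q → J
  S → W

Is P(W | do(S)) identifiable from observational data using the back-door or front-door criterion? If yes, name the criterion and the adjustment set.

desc(S)\{S}={W}; candidates ⊆ {A,C,J,Q}.
size 0: {}; under {} S still reaches {A,C,J,Q,W} ∋ W.
size 1: {A}, {C}, {J} …(+1); under {A} S still reaches {C,J,Q,W} ∋ W.
{C,J}: S⊥W given {C,J} in G with S→· removed — back-door holds.
P(W|do(S)) = Σ_{C,J} P(W|S,C,J)·P(C,J).

P(W|do(S)): backdoor, adjust for {C, J}.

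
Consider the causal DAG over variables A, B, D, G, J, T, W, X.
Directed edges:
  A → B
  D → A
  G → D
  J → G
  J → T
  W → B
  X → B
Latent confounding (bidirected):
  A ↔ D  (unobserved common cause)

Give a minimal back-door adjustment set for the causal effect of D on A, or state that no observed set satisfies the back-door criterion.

D→A: no observed back-door set.

desc(D)\{D}={A,B}; candidates ⊆ {G,J,T,W,X}.
D↔A: latent back-door arc(s) into D.
size 0: {}; under {} D still reaches {A,B,G,J,T} ∋ A.
size 1: {G}, {J}, {T} …(+2); under {G} D still reaches {A,B} ∋ A.
size 2: {G,J}, {G,T}, {G,W} …(+7); under {G,J} D still reaches {A,B} ∋ A.
D↔A cannot be blocked by any observed set — no back-door set.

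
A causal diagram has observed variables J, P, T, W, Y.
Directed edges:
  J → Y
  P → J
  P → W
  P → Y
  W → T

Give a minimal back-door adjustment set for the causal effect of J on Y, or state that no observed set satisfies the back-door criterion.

desc(J)\{J}={Y}; candidates ⊆ {P,T,W}.
size 0: {}; under {} J still reaches {P,T,W,Y} ∋ Y.
{P}: J⊥Y given {P} in G with J→· removed — back-door holds.

J→Y: minimal back-door set {P}.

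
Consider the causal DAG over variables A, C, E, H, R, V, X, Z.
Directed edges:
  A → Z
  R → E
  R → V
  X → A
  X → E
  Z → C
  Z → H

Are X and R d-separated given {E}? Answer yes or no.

No — X and R are d-connected given {E}.

Bayes-Ball from X | {E} reaches {A,C,H,R,V,Z}.
R ∈ reach(X|{E}) ⇒ X ⊥̸ R | {E}.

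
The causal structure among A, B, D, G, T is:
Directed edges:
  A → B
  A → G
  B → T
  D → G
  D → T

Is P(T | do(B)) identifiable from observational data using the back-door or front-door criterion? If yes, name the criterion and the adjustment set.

desc(B)\{B}={T}; candidates ⊆ {A,D,G}.
∅: B⊥T given ∅ in G with B→· removed — back-door holds.
P(T|do(B)) = P(T|B) — no adjustment needed.

P(T|do(B)): backdoor, adjust for ∅.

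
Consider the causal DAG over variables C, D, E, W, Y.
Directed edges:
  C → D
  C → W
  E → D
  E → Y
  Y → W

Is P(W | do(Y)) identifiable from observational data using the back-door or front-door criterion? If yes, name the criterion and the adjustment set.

P(W|do(Y)): backdoor, adjust for ∅.

desc(Y)\{Y}={W}; candidates ⊆ {C,D,E}.
∅: Y⊥W given ∅ in G with Y→· removed — back-door holds.
P(W|do(Y)) = P(W|Y) — no adjustment needed.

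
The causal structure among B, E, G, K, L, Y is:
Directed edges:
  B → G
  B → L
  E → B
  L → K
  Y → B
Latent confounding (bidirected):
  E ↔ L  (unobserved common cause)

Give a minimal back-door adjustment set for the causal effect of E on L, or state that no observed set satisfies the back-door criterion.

desc(E)\{E}={B,G,K,L}; candidates ⊆ {Y}.
E↔L: latent back-door arc(s) into E.
size 0: {}; under {} E still reaches {K,L} ∋ L.
size 1: {Y}; under {Y} E still reaches {K,L} ∋ L.
E↔L cannot be blocked by any observed set — no back-door set.

E→L: no observed back-door set.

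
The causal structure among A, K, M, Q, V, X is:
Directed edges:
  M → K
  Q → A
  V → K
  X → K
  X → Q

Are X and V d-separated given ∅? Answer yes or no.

Bayes-Ball from X | ∅ reaches {A,K,Q}.
V ∉ reach(X|∅) ⇒ X ⊥ V | ∅.

Yes — X ⊥ V | ∅.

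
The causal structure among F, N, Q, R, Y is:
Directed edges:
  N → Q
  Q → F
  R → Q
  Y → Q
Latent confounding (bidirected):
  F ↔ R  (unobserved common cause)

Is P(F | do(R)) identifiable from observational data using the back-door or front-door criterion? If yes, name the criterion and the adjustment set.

desc(R)\{R}={F,Q}; candidates ⊆ {N,Y}.
R↔F: latent back-door arc(s) into R.
size 0: {}; under {} R still reaches {F} ∋ F.
size 1: {N}, {Y}; under {N} R still reaches {F} ∋ F.
size 2: {N,Y}; under {N,Y} R still reaches {F} ∋ F.
R↔F cannot be blocked by any observed set — no back-door set.
{Q}: (i) intercepts every directed R→F path; (ii) no back-door R→{Q}; (iii) {R} blocks every back-door {Q}→F. Front-door holds.
P(F|do(R)) = Σ_{Q} P(Q|R) Σ_{R'} P(F|Q,R')P(R').

P(F|do(R)): frontdoor, adjust for {Q}.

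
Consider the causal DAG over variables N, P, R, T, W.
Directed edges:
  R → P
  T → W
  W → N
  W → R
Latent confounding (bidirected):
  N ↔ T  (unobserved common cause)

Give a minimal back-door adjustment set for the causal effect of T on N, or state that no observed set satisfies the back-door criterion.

desc(T)\{T}={N,P,R,W}; candidates ⊆ {—}.
T↔N: latent back-door arc(s) into T.
size 0: {}; under {} T still reaches {N} ∋ N.
T↔N cannot be blocked by any observed set — no back-door set.

T→N: no observed back-door set.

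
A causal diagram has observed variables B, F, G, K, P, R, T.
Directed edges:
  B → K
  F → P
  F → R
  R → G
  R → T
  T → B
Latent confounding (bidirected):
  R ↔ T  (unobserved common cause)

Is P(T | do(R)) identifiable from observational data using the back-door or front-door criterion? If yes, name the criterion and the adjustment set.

P(T|do(R)): not identifiable (no BD/FD set).

desc(R)\{R}={B,G,K,T}; candidates ⊆ {F,P}.
R↔T: latent back-door arc(s) into R.
size 0: {}; under {} R still reaches {B,F,K,P,T} ∋ T.
size 1: {F}, {P}; under {F} R still reaches {B,K,T} ∋ T.
size 2: {F,P}; under {F,P} R still reaches {B,K,T} ∋ T.
R↔T cannot be blocked by any observed set — no back-door set.
No mediator lies on a directed R→…→T path.
Neither criterion identifies P(T|do(R)) in this graph.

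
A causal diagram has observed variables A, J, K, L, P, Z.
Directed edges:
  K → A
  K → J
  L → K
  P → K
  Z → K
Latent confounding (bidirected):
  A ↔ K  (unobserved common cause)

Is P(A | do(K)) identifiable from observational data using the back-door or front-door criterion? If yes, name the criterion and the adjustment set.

desc(K)\{K}={A,J}; candidates ⊆ {L,P,Z}.
K↔A: latent back-door arc(s) into K.
size 0: {}; under {} K still reaches {A,L,P,Z} ∋ A.
size 1: {L}, {P}, {Z}; under {L} K still reaches {A,P,Z} ∋ A.
size 2: {L,P}, {L,Z}, {P,Z}; under {L,P} K still reaches {A,Z} ∋ A.
K↔A cannot be blocked by any observed set — no back-door set.
No mediator lies on a directed K→…→A path.
Neither criterion identifies P(A|do(K)) in this graph.

P(A|do(K)): not identifiable (no BD/FD set).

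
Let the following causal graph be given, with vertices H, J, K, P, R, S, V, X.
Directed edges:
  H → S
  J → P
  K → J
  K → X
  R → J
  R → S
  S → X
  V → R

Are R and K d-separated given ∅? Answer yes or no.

Bayes-Ball from R | ∅ reaches {J,P,S,V,X}.
K ∉ reach(R|∅) ⇒ R ⊥ K | ∅.

Yes — R ⊥ K | ∅.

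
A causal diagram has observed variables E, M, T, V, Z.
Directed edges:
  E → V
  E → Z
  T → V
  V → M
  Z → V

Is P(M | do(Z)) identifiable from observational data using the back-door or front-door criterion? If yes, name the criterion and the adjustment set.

P(M|do(Z)): backdoor, adjust for {E}.

desc(Z)\{Z}={M,V}; candidates ⊆ {E,T}.
size 0: {}; under {} Z still reaches {E,M,V} ∋ M.
{E}: Z⊥M given {E} in G with Z→· removed — back-door holds.
P(M|do(Z)) = Σ_{E} P(M|Z,E)·P(E).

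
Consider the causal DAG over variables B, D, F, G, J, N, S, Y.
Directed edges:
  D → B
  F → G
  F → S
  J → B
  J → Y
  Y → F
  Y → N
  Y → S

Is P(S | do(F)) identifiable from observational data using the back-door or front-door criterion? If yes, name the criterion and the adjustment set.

P(S|do(F)): backdoor, adjust for {Y}.

desc(F)\{F}={G,S}; candidates ⊆ {B,D,J,N,Y}.
size 0: {}; under {} F still reaches {B,J,N,S,Y} ∋ S.
{Y}: F⊥S given {Y} in G with F→· removed — back-door holds.
P(S|do(F)) = Σ_{Y} P(S|F,Y)·P(Y).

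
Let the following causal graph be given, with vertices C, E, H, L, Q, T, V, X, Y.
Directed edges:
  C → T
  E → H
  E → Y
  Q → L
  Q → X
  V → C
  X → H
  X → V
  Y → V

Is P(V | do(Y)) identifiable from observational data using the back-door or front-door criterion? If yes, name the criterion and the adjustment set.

desc(Y)\{Y}={C,T,V}; candidates ⊆ {E,H,L,Q,X}.
∅: Y⊥V given ∅ in G with Y→· removed — back-door holds.
P(V|do(Y)) = P(V|Y) — no adjustment needed.

P(V|do(Y)): backdoor, adjust for ∅.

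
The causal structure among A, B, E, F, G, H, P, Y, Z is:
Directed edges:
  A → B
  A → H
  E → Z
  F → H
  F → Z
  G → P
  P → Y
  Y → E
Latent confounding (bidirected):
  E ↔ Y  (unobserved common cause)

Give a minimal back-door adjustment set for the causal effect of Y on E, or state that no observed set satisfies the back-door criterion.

desc(Y)\{Y}={E,Z}; candidates ⊆ {A,B,F,G,H,P}.
Y↔E: latent back-door arc(s) into Y.
size 0: {}; under {} Y still reaches {E,G,P,Z} ∋ E.
size 1: {A}, {B}, {F} …(+3); under {A} Y still reaches {E,G,P,Z} ∋ E.
size 2: {A,B}, {A,F}, {A,G} …(+12); under {A,B} Y still reaches {E,G,P,Z} ∋ E.
Y↔E cannot be blocked by any observed set — no back-door set.

Y→E: no observed back-door set.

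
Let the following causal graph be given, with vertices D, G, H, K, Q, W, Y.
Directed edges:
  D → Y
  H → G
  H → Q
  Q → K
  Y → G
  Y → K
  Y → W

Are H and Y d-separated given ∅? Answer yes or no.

Bayes-Ball from H | ∅ reaches {G,K,Q}.
Y ∉ reach(H|∅) ⇒ H ⊥ Y | ∅.

Yes — H ⊥ Y | ∅.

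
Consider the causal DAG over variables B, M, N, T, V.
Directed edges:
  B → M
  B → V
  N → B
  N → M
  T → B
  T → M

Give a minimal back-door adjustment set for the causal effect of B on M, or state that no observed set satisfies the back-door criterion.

B→M: minimal back-door set {N, T}.

desc(B)\{B}={M,V}; candidates ⊆ {N,T}.
size 0: {}; under {} B still reaches {M,N,T} ∋ M.
size 1: {N}, {T}; under {N} B still reaches {M,T} ∋ M.
{N,T}: B⊥M given {N,T} in G with B→· removed — back-door holds.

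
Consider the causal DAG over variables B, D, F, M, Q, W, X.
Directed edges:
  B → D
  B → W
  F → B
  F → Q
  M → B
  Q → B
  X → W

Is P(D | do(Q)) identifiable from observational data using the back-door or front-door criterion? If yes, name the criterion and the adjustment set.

P(D|do(Q)): backdoor, adjust for {F}.

desc(Q)\{Q}={B,D,W}; candidates ⊆ {F,M,X}.
size 0: {}; under {} Q still reaches {B,D,F,W} ∋ D.
{F}: Q⊥D given {F} in G with Q→· removed — back-door holds.
P(D|do(Q)) = Σ_{F} P(D|Q,F)·P(F).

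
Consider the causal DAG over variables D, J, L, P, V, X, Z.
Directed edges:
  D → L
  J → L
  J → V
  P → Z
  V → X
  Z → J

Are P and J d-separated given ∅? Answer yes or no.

No — P and J are d-connected given ∅.

Bayes-Ball from P | ∅ reaches {J,L,V,X,Z}.
J ∈ reach(P|∅) ⇒ P ⊥̸ J | ∅.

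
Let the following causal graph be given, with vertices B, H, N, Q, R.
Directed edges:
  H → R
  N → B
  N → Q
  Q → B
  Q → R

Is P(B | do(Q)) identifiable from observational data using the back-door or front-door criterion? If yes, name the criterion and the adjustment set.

P(B|do(Q)): backdoor, adjust for {N}.

desc(Q)\{Q}={B,R}; candidates ⊆ {H,N}.
size 0: {}; under {} Q still reaches {B,N} ∋ B.
{N}: Q⊥B given {N} in G with Q→· removed — back-door holds.
P(B|do(Q)) = Σ_{N} P(B|Q,N)·P(N).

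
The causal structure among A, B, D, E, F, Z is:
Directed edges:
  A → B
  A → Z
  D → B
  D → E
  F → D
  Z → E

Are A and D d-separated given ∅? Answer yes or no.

Yes — A ⊥ D | ∅.

Bayes-Ball from A | ∅ reaches {B,E,Z}.
D ∉ reach(A|∅) ⇒ A ⊥ D | ∅.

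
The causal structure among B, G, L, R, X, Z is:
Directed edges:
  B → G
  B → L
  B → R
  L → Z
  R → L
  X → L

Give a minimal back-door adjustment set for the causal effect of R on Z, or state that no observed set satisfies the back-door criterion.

R→Z: minimal back-door set {B}.

desc(R)\{R}={L,Z}; candidates ⊆ {B,G,X}.
size 0: {}; under {} R still reaches {B,G,L,Z} ∋ Z.
{B}: R⊥Z given {B} in G with R→· removed — back-door holds.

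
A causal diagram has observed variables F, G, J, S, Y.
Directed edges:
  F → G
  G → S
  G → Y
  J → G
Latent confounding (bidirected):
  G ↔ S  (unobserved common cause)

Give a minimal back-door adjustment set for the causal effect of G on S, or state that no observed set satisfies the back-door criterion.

G→S: no observed back-door set.

desc(G)\{G}={S,Y}; candidates ⊆ {F,J}.
G↔S: latent back-door arc(s) into G.
size 0: {}; under {} G still reaches {F,J,S} ∋ S.
size 1: {F}, {J}; under {F} G still reaches {J,S} ∋ S.
size 2: {F,J}; under {F,J} G still reaches {S} ∋ S.
G↔S cannot be blocked by any observed set — no back-door set.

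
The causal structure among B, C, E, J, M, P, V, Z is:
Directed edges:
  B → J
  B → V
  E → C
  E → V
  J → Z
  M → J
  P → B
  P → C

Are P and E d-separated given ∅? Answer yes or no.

Yes — P ⊥ E | ∅.

Bayes-Ball from P | ∅ reaches {B,C,J,V,Z}.
E ∉ reach(P|∅) ⇒ P ⊥ E | ∅.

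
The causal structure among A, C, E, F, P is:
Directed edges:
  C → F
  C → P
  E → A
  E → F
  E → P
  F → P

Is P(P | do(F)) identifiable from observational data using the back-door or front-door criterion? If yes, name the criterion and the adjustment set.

desc(F)\{F}={P}; candidates ⊆ {A,C,E}.
size 0: {}; under {} F still reaches {A,C,E,P} ∋ P.
size 1: {A}, {C}, {E}; under {A} F still reaches {C,E,P} ∋ P.
{C,E}: F⊥P given {C,E} in G with F→· removed — back-door holds.
P(P|do(F)) = Σ_{C,E} P(P|F,C,E)·P(C,E).

P(P|do(F)): backdoor, adjust for {C, E}.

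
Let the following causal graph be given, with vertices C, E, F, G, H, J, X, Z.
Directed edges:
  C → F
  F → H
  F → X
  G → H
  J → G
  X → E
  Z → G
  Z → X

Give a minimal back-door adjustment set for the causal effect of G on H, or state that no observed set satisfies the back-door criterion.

G→H: minimal back-door set ∅.

desc(G)\{G}={H}; candidates ⊆ {C,E,F,J,X,Z}.
∅: G⊥H given ∅ in G with G→· removed — back-door holds.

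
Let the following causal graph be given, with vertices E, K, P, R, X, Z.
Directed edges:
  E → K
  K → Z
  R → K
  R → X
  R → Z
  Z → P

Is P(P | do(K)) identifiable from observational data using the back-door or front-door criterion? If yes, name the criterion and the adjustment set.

P(P|do(K)): backdoor, adjust for {R}.

desc(K)\{K}={P,Z}; candidates ⊆ {E,R,X}.
size 0: {}; under {} K still reaches {E,P,R,X,Z} ∋ P.
{R}: K⊥P given {R} in G with K→· removed — back-door holds.
P(P|do(K)) = Σ_{R} P(P|K,R)·P(R).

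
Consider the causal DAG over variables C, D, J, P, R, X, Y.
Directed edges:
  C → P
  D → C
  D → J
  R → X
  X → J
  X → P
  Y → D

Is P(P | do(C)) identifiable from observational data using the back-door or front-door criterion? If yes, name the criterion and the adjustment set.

desc(C)\{C}={P}; candidates ⊆ {D,J,R,X,Y}.
∅: C⊥P given ∅ in G with C→· removed — back-door holds.
P(P|do(C)) = P(P|C) — no adjustment needed.

P(P|do(C)): backdoor, adjust for ∅.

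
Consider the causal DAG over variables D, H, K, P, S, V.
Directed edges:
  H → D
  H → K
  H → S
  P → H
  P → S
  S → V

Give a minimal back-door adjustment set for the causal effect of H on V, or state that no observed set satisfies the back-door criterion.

desc(H)\{H}={D,K,S,V}; candidates ⊆ {P}.
size 0: {}; under {} H still reaches {P,S,V} ∋ V.
{P}: H⊥V given {P} in G with H→· removed — back-door holds.

H→V: minimal back-door set {P}.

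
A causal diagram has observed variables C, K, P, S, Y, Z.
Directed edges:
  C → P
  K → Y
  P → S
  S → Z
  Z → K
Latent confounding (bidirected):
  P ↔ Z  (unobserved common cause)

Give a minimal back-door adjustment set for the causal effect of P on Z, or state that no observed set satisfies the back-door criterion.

P→Z: no observed back-door set.

desc(P)\{P}={K,S,Y,Z}; candidates ⊆ {C}.
P↔Z: latent back-door arc(s) into P.
size 0: {}; under {} P still reaches {C,K,Y,Z} ∋ Z.
size 1: {C}; under {C} P still reaches {K,Y,Z} ∋ Z.
P↔Z cannot be blocked by any observed set — no back-door set.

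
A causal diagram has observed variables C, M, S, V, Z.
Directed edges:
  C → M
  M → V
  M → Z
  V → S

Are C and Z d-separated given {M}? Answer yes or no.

Yes — C ⊥ Z | {M}.

Bayes-Ball from C | {M} reaches ∅.
Z ∉ reach(C|{M}) ⇒ C ⊥ Z | {M}.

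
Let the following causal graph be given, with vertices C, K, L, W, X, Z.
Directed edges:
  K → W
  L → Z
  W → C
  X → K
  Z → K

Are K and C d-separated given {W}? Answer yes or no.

Yes — K ⊥ C | {W}.

Bayes-Ball from K | {W} reaches {L,X,Z}.
C ∉ reach(K|{W}) ⇒ K ⊥ C | {W}.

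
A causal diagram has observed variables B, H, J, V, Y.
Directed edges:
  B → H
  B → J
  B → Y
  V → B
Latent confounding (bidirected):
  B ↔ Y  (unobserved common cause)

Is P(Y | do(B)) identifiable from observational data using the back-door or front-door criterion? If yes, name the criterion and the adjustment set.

P(Y|do(B)): not identifiable (no BD/FD set).

desc(B)\{B}={H,J,Y}; candidates ⊆ {V}.
B↔Y: latent back-door arc(s) into B.
size 0: {}; under {} B still reaches {V,Y} ∋ Y.
size 1: {V}; under {V} B still reaches {Y} ∋ Y.
B↔Y cannot be blocked by any observed set — no back-door set.
No mediator lies on a directed B→…→Y path.
Neither criterion identifies P(Y|do(B)) in this graph.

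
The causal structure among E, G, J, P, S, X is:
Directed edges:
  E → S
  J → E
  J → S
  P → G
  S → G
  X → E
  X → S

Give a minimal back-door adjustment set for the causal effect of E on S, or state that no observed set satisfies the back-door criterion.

desc(E)\{E}={G,S}; candidates ⊆ {J,P,X}.
size 0: {}; under {} E still reaches {G,J,S,X} ∋ S.
size 1: {J}, {P}, {X}; under {J} E still reaches {G,S,X} ∋ S.
{J,X}: E⊥S given {J,X} in G with E→· removed — back-door holds.

E→S: minimal back-door set {J, X}.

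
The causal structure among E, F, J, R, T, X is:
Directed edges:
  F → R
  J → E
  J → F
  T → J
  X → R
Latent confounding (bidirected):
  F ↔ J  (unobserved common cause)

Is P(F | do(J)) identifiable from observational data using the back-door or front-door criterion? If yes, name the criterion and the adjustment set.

P(F|do(J)): not identifiable (no BD/FD set).

desc(J)\{J}={E,F,R}; candidates ⊆ {T,X}.
J↔F: latent back-door arc(s) into J.
size 0: {}; under {} J still reaches {F,R,T} ∋ F.
size 1: {T}, {X}; under {T} J still reaches {F,R} ∋ F.
size 2: {T,X}; under {T,X} J still reaches {F,R} ∋ F.
J↔F cannot be blocked by any observed set — no back-door set.
No mediator lies on a directed J→…→F path.
Neither criterion identifies P(F|do(J)) in this graph.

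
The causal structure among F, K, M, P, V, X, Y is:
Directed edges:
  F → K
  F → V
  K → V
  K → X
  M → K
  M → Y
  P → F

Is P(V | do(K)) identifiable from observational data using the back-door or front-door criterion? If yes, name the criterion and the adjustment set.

desc(K)\{K}={V,X}; candidates ⊆ {F,M,P,Y}.
size 0: {}; under {} K still reaches {F,M,P,V,Y} ∋ V.
{F}: K⊥V given {F} in G with K→· removed — back-door holds.
P(V|do(K)) = Σ_{F} P(V|K,F)·P(F).

P(V|do(K)): backdoor, adjust for {F}.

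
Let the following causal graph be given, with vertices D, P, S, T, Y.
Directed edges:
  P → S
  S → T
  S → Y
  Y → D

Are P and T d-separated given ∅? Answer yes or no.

Bayes-Ball from P | ∅ reaches {D,S,T,Y}.
T ∈ reach(P|∅) ⇒ P ⊥̸ T | ∅.

No — P and T are d-connected given ∅.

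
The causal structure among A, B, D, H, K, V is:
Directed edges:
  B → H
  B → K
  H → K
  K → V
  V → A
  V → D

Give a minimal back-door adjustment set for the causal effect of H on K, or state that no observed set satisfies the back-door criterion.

desc(H)\{H}={A,D,K,V}; candidates ⊆ {B}.
size 0: {}; under {} H still reaches {A,B,D,K,V} ∋ K.
{B}: H⊥K given {B} in G with H→· removed — back-door holds.

H→K: minimal back-door set {B}.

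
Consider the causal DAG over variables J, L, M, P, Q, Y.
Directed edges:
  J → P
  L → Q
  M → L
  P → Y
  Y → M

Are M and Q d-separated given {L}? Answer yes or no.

Bayes-Ball from M | {L} reaches {J,P,Y}.
Q ∉ reach(M|{L}) ⇒ M ⊥ Q | {L}.

Yes — M ⊥ Q | {L}.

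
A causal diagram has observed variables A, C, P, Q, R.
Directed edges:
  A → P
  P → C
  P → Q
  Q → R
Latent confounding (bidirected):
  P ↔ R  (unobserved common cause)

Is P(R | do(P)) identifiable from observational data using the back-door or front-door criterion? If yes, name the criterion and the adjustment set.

P(R|do(P)): frontdoor, adjust for {Q}.

desc(P)\{P}={C,Q,R}; candidates ⊆ {A}.
P↔R: latent back-door arc(s) into P.
size 0: {}; under {} P still reaches {A,R} ∋ R.
size 1: {A}; under {A} P still reaches {R} ∋ R.
P↔R cannot be blocked by any observed set — no back-door set.
{Q}: (i) intercepts every directed P→R path; (ii) no back-door P→{Q}; (iii) {P} blocks every back-door {Q}→R. Front-door holds.
P(R|do(P)) = Σ_{Q} P(Q|P) Σ_{P'} P(R|Q,P')P(P').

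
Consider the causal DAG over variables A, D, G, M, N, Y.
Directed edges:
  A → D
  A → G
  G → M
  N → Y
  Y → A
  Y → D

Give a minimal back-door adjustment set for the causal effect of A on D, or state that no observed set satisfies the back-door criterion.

desc(A)\{A}={D,G,M}; candidates ⊆ {N,Y}.
size 0: {}; under {} A still reaches {D,N,Y} ∋ D.
{Y}: A⊥D given {Y} in G with A→· removed — back-door holds.

A→D: minimal back-door set {Y}.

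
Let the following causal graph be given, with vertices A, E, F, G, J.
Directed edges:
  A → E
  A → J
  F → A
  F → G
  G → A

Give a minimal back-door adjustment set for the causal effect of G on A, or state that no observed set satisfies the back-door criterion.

desc(G)\{G}={A,E,J}; candidates ⊆ {F}.
size 0: {}; under {} G still reaches {A,E,F,J} ∋ A.
{F}: G⊥A given {F} in G with G→· removed — back-door holds.

G→A: minimal back-door set {F}.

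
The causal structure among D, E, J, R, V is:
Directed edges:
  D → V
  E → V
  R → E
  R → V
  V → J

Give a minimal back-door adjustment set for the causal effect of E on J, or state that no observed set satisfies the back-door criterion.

desc(E)\{E}={J,V}; candidates ⊆ {D,R}.
size 0: {}; under {} E still reaches {J,R,V} ∋ J.
{R}: E⊥J given {R} in G with E→· removed — back-door holds.

E→J: minimal back-door set {R}.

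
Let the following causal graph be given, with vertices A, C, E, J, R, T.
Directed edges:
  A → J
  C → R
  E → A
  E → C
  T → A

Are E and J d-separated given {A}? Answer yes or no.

Yes — E ⊥ J | {A}.

Bayes-Ball from E | {A} reaches {C,R,T}.
J ∉ reach(E|{A}) ⇒ E ⊥ J | {A}.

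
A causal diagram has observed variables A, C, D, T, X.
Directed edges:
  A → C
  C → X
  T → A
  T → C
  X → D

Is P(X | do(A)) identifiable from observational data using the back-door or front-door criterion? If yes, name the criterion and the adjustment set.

desc(A)\{A}={C,D,X}; candidates ⊆ {T}.
size 0: {}; under {} A still reaches {C,D,T,X} ∋ X.
{T}: A⊥X given {T} in G with A→· removed — back-door holds.
P(X|do(A)) = Σ_{T} P(X|A,T)·P(T).

P(X|do(A)): backdoor, adjust for {T}.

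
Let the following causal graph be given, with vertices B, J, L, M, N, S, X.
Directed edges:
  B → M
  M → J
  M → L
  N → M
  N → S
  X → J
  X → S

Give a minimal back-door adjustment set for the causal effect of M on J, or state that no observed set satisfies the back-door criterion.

M→J: minimal back-door set ∅.

desc(M)\{M}={J,L}; candidates ⊆ {B,N,S,X}.
∅: M⊥J given ∅ in G with M→· removed — back-door holds.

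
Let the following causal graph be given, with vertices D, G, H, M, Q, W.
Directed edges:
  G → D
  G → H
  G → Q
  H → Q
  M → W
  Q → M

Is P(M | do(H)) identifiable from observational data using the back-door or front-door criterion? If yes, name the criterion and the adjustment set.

desc(H)\{H}={M,Q,W}; candidates ⊆ {D,G}.
size 0: {}; under {} H still reaches {D,G,M,Q,W} ∋ M.
{G}: H⊥M given {G} in G with H→· removed — back-door holds.
P(M|do(H)) = Σ_{G} P(M|H,G)·P(G).

P(M|do(H)): backdoor, adjust for {G}.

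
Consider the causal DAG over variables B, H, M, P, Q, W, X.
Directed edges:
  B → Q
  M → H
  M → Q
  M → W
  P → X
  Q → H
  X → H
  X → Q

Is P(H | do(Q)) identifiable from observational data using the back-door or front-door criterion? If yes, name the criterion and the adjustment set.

P(H|do(Q)): backdoor, adjust for {M, X}.

desc(Q)\{Q}={H}; candidates ⊆ {B,M,P,W,X}.
size 0: {}; under {} Q still reaches {B,H,M,P,W,X} ∋ H.
size 1: {B}, {M}, {P} …(+2); under {B} Q still reaches {H,M,P,W,X} ∋ H.
{M,X}: Q⊥H given {M,X} in G with Q→· removed — back-door holds.
P(H|do(Q)) = Σ_{M,X} P(H|Q,M,X)·P(M,X).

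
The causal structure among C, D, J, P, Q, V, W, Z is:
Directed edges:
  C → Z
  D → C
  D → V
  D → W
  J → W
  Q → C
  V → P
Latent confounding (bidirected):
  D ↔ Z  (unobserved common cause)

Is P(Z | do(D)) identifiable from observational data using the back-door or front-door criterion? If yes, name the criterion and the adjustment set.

desc(D)\{D}={C,P,V,W,Z}; candidates ⊆ {J,Q}.
D↔Z: latent back-door arc(s) into D.
size 0: {}; under {} D still reaches {Z} ∋ Z.
size 1: {J}, {Q}; under {J} D still reaches {Z} ∋ Z.
size 2: {J,Q}; under {J,Q} D still reaches {Z} ∋ Z.
D↔Z cannot be blocked by any observed set — no back-door set.
{C}: (i) intercepts every directed D→Z path; (ii) no back-door D→{C}; (iii) {D} blocks every back-door {C}→Z. Front-door holds.
P(Z|do(D)) = Σ_{C} P(C|D) Σ_{D'} P(Z|C,D')P(D').

P(Z|do(D)): frontdoor, adjust for {C}.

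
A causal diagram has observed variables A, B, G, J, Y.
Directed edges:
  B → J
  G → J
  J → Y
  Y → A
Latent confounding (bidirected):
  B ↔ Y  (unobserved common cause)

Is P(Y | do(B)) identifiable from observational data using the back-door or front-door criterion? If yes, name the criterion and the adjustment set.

desc(B)\{B}={A,J,Y}; candidates ⊆ {G}.
B↔Y: latent back-door arc(s) into B.
size 0: {}; under {} B still reaches {A,Y} ∋ Y.
size 1: {G}; under {G} B still reaches {A,Y} ∋ Y.
B↔Y cannot be blocked by any observed set — no back-door set.
{J}: (i) intercepts every directed B→Y path; (ii) no back-door B→{J}; (iii) {B} blocks every back-door {J}→Y. Front-door holds.
P(Y|do(B)) = Σ_{J} P(J|B) Σ_{B'} P(Y|J,B')P(B').

P(Y|do(B)): frontdoor, adjust for {J}.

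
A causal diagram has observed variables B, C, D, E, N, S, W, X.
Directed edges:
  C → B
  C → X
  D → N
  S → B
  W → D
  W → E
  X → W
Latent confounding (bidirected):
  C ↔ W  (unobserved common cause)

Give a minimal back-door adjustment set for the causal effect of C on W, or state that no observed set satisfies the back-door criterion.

desc(C)\{C}={B,D,E,N,W,X}; candidates ⊆ {S}.
C↔W: latent back-door arc(s) into C.
size 0: {}; under {} C still reaches {D,E,N,W} ∋ W.
size 1: {S}; under {S} C still reaches {D,E,N,W} ∋ W.
C↔W cannot be blocked by any observed set — no back-door set.

C→W: no observed back-door set.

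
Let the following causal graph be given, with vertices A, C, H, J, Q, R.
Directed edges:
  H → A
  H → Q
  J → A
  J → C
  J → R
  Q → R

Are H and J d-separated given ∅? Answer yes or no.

Bayes-Ball from H | ∅ reaches {A,Q,R}.
J ∉ reach(H|∅) ⇒ H ⊥ J | ∅.

Yes — H ⊥ J | ∅.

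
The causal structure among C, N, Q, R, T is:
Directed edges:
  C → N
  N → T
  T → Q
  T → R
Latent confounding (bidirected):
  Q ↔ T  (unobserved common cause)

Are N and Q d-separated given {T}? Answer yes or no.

No — N and Q are d-connected given {T}.

Bayes-Ball from N | {T} reaches {C,Q}.
Q ∈ reach(N|{T}) ⇒ N ⊥̸ Q | {T}.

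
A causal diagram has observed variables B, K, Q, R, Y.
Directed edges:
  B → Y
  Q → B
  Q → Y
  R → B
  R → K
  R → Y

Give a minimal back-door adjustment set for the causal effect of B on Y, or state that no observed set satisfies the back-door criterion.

B→Y: minimal back-door set {Q, R}.

desc(B)\{B}={Y}; candidates ⊆ {K,Q,R}.
size 0: {}; under {} B still reaches {K,Q,R,Y} ∋ Y.
size 1: {K}, {Q}, {R}; under {K} B still reaches {Q,R,Y} ∋ Y.
{Q,R}: B⊥Y given {Q,R} in G with B→· removed — back-door holds.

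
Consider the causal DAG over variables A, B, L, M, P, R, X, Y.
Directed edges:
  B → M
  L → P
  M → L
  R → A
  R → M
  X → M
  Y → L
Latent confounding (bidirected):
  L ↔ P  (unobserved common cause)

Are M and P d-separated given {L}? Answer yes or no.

Bayes-Ball from M | {L} reaches {A,B,P,R,X,Y}.
P ∈ reach(M|{L}) ⇒ M ⊥̸ P | {L}.

No — M and P are d-connected given {L}.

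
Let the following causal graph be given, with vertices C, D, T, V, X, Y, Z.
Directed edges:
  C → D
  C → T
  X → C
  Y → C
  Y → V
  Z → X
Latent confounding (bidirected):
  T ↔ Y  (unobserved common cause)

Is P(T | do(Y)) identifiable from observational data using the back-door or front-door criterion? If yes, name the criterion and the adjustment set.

P(T|do(Y)): frontdoor, adjust for {C}.

desc(Y)\{Y}={C,D,T,V}; candidates ⊆ {X,Z}.
Y↔T: latent back-door arc(s) into Y.
size 0: {}; under {} Y still reaches {T} ∋ T.
size 1: {X}, {Z}; under {X} Y still reaches {T} ∋ T.
size 2: {X,Z}; under {X,Z} Y still reaches {T} ∋ T.
Y↔T cannot be blocked by any observed set — no back-door set.
{C}: (i) intercepts every directed Y→T path; (ii) no back-door Y→{C}; (iii) {Y} blocks every back-door {C}→T. Front-door holds.
P(T|do(Y)) = Σ_{C} P(C|Y) Σ_{Y'} P(T|C,Y')P(Y').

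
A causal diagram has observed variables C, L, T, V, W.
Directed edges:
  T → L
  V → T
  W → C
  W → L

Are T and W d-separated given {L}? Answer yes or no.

No — T and W are d-connected given {L}.

Bayes-Ball from T | {L} reaches {C,V,W}.
W ∈ reach(T|{L}) ⇒ T ⊥̸ W | {L}.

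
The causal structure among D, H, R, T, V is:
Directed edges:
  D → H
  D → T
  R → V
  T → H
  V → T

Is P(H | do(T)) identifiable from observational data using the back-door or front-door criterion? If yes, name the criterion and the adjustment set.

desc(T)\{T}={H}; candidates ⊆ {D,R,V}.
size 0: {}; under {} T still reaches {D,H,R,V} ∋ H.
{D}: T⊥H given {D} in G with T→· removed — back-door holds.
P(H|do(T)) = Σ_{D} P(H|T,D)·P(D).

P(H|do(T)): backdoor, adjust for {D}.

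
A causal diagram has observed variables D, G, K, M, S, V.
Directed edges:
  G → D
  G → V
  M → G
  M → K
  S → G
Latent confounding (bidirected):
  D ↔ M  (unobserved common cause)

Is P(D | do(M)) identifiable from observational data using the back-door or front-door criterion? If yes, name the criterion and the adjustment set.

P(D|do(M)): frontdoor, adjust for {G}.

desc(M)\{M}={D,G,K,V}; candidates ⊆ {S}.
M↔D: latent back-door arc(s) into M.
size 0: {}; under {} M still reaches {D} ∋ D.
size 1: {S}; under {S} M still reaches {D} ∋ D.
M↔D cannot be blocked by any observed set — no back-door set.
{G}: (i) intercepts every directed M→D path; (ii) no back-door M→{G}; (iii) {M} blocks every back-door {G}→D. Front-door holds.
P(D|do(M)) = Σ_{G} P(G|M) Σ_{M'} P(D|G,M')P(M').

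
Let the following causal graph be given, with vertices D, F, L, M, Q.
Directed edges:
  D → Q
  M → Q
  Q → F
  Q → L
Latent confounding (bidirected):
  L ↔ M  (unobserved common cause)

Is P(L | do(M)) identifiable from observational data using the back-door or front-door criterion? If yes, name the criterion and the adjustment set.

desc(M)\{M}={F,L,Q}; candidates ⊆ {D}.
M↔L: latent back-door arc(s) into M.
size 0: {}; under {} M still reaches {L} ∋ L.
size 1: {D}; under {D} M still reaches {L} ∋ L.
M↔L cannot be blocked by any observed set — no back-door set.
{Q}: (i) intercepts every directed M→L path; (ii) no back-door M→{Q}; (iii) {M} blocks every back-door {Q}→L. Front-door holds.
P(L|do(M)) = Σ_{Q} P(Q|M) Σ_{M'} P(L|Q,M')P(M').

P(L|do(M)): frontdoor, adjust for {Q}.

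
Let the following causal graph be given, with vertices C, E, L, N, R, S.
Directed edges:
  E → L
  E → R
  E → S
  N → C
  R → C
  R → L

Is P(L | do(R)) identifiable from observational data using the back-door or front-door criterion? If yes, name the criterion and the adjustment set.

P(L|do(R)): backdoor, adjust for {E}.

desc(R)\{R}={C,L}; candidates ⊆ {E,N,S}.
size 0: {}; under {} R still reaches {E,L,S} ∋ L.
{E}: R⊥L given {E} in G with R→· removed — back-door holds.
P(L|do(R)) = Σ_{E} P(L|R,E)·P(E).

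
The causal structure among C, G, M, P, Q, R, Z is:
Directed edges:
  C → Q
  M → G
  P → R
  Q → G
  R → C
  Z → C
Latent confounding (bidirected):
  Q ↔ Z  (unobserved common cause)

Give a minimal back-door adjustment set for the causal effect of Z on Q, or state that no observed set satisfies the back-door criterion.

Z→Q: no observed back-door set.

desc(Z)\{Z}={C,G,Q}; candidates ⊆ {M,P,R}.
Z↔Q: latent back-door arc(s) into Z.
size 0: {}; under {} Z still reaches {G,Q} ∋ Q.
size 1: {M}, {P}, {R}; under {M} Z still reaches {G,Q} ∋ Q.
size 2: {M,P}, {M,R}, {P,R}; under {M,P} Z still reaches {G,Q} ∋ Q.
Z↔Q cannot be blocked by any observed set — no back-door set.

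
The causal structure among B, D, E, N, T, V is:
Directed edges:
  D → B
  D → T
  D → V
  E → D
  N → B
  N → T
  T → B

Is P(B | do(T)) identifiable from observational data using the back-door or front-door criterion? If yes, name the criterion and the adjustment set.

desc(T)\{T}={B}; candidates ⊆ {D,E,N,V}.
size 0: {}; under {} T still reaches {B,D,E,N,V} ∋ B.
size 1: {D}, {E}, {N} …(+1); under {D} T still reaches {B,N} ∋ B.
{D,N}: T⊥B given {D,N} in G with T→· removed — back-door holds.
P(B|do(T)) = Σ_{D,N} P(B|T,D,N)·P(D,N).

P(B|do(T)): backdoor, adjust for {D, N}.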